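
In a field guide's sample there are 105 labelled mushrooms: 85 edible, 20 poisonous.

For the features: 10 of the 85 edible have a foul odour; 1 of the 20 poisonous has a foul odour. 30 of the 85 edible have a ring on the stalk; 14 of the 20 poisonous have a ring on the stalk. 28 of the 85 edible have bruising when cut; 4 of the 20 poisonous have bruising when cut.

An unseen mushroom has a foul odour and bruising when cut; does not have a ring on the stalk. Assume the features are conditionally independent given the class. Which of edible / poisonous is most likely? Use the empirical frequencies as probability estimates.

edible

edible: (85/105) × (10/85) × (55/85) × (28/85) ≈ 0.0202999
poisonous: (20/105) × (1/20) × (6/20) × (4/20) ≈ 0.000571429
Highest score → edible.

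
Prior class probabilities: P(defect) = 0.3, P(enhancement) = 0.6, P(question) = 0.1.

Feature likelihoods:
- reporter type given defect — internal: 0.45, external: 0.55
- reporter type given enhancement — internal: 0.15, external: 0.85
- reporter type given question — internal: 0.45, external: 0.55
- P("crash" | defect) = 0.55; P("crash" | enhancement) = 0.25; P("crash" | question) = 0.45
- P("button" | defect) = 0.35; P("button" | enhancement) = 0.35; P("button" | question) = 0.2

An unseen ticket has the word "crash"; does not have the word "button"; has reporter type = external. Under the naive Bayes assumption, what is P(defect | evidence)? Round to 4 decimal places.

defect: 0.3 × 0.55 × 0.55 × (1−0.35) = 0.0589875
enhancement: 0.6 × 0.85 × 0.25 × (1−0.35) = 0.082875
question: 0.1 × 0.55 × 0.45 × (1−0.2) = 0.0198
P(defect | x) = 0.0589875 / 0.1616625 ≈ 0.3649

0.3649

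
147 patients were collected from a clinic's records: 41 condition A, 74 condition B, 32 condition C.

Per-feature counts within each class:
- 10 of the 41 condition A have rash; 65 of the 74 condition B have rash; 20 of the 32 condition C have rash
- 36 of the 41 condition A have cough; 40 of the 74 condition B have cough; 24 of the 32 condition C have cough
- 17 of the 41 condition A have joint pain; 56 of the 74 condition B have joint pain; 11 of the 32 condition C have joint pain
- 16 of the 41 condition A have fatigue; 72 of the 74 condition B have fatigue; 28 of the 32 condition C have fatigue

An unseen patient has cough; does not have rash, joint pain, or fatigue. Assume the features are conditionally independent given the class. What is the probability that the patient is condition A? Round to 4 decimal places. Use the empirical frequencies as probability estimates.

condition A: (41/147) × (31/41) × (36/41) × (24/41) × (25/41) ≈ 0.0660916
condition B: (74/147) × (9/74) × (40/74) × (18/74) × (2/74) ≈ 0.000217567
condition C: (32/147) × (12/32) × (24/32) × (21/32) × (4/32) ≈ 0.00502232
P(condition A | x) = 0.0660916 / 0.071331487 ≈ 0.9265

0.9265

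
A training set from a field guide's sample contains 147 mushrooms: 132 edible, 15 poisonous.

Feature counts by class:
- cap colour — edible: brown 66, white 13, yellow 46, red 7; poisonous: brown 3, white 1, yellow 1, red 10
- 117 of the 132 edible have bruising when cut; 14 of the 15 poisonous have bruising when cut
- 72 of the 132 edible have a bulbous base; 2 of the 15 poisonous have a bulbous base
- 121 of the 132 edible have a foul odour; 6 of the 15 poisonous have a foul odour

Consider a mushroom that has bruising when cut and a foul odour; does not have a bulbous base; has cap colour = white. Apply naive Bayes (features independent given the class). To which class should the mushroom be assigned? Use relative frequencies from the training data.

edible

edible: (132/147) × (13/132) × (117/132) × (60/132) × (121/132) ≈ 0.0326608
poisonous: (15/147) × (1/15) × (14/15) × (13/15) × (6/15) ≈ 0.00220106
Highest score → edible.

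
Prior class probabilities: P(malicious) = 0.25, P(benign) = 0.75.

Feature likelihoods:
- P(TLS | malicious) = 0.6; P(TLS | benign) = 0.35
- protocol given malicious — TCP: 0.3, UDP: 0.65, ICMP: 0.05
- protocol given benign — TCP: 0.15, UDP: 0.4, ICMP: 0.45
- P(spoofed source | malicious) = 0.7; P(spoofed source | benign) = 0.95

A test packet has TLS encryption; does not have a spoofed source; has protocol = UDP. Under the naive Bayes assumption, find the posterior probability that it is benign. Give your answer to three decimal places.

malicious: 0.25 × 0.6 × 0.65 × (1−0.7) = 0.02925
benign: 0.75 × 0.35 × 0.4 × (1−0.95) = 0.00525
P(benign | x) = 0.00525 / 0.0345 ≈ 0.152

0.152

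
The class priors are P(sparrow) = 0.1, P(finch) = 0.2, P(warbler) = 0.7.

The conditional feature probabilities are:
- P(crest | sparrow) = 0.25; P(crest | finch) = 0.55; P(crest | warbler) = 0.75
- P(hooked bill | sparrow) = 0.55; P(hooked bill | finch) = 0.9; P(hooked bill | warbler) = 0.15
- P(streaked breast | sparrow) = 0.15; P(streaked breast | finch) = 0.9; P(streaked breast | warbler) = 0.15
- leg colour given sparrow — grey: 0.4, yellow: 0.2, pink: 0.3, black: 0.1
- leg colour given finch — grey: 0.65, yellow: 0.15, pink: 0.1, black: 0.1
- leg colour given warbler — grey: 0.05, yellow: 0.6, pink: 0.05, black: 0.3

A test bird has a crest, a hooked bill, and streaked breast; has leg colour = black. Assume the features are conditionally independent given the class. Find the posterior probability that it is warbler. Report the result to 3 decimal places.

sparrow: 0.1 × 0.25 × 0.55 × 0.15 × 0.1 = 0.00020625
finch: 0.2 × 0.55 × 0.9 × 0.9 × 0.1 = 0.00891
warbler: 0.7 × 0.75 × 0.15 × 0.15 × 0.3 = 0.00354375
P(warbler | x) = 0.00354375 / 0.01266 ≈ 0.280

0.280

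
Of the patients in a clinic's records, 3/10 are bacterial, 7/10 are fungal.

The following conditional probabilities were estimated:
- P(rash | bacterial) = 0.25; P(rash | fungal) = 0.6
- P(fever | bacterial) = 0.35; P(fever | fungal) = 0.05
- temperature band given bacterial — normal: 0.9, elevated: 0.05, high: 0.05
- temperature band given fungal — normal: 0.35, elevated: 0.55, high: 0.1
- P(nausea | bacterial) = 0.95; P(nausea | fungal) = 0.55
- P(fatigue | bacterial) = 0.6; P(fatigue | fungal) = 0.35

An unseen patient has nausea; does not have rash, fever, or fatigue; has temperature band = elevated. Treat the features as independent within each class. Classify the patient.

fungal

bacterial: 0.3 × (1−0.25) × (1−0.35) × 0.05 × 0.95 × (1−0.6) = 0.00277875
fungal: 0.7 × (1−0.6) × (1−0.05) × 0.55 × 0.55 × (1−0.35) = 0.05230225
Highest score → fungal.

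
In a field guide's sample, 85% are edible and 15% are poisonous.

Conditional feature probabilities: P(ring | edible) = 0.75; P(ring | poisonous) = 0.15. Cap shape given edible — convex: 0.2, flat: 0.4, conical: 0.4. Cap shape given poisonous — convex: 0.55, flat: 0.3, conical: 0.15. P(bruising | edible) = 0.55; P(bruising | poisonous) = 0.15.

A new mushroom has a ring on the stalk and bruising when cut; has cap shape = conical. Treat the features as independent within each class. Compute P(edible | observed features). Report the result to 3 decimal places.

0.996

edible: 0.85 × 0.75 × 0.4 × 0.55 = 0.14025
poisonous: 0.15 × 0.15 × 0.15 × 0.15 = 0.00050625
P(edible | x) = 0.14025 / 0.14075625 ≈ 0.996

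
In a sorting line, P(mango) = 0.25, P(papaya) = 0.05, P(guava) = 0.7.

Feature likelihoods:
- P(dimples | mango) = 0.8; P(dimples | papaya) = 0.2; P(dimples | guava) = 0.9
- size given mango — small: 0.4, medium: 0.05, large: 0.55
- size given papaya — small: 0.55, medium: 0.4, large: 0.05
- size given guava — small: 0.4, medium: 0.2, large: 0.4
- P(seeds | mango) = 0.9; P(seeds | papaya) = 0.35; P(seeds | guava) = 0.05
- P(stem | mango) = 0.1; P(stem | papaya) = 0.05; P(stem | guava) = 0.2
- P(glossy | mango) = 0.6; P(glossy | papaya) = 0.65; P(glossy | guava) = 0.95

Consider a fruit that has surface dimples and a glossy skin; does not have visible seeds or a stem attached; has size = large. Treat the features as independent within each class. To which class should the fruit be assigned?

guava

mango: 0.25 × 0.8 × 0.55 × (1−0.9) × (1−0.1) × 0.6 = 0.00594
papaya: 0.05 × 0.2 × 0.05 × (1−0.35) × (1−0.05) × 0.65 = 0.0002006875
guava: 0.7 × 0.9 × 0.4 × (1−0.05) × (1−0.2) × 0.95 = 0.181944
Highest score → guava.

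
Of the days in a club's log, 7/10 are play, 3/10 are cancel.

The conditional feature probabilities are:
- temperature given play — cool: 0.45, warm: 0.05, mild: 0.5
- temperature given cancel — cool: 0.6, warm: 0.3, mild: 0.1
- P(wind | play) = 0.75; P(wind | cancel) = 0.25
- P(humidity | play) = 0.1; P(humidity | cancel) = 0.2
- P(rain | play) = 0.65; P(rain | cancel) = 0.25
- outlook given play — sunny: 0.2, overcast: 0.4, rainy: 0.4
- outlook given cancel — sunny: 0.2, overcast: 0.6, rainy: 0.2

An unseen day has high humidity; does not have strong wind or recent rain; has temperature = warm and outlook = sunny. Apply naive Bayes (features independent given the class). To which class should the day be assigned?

cancel

play: 0.7 × 0.05 × (1−0.75) × 0.1 × (1−0.65) × 0.2 = 0.00006125
cancel: 0.3 × 0.3 × (1−0.25) × 0.2 × (1−0.25) × 0.2 = 0.002025
Highest score → cancel.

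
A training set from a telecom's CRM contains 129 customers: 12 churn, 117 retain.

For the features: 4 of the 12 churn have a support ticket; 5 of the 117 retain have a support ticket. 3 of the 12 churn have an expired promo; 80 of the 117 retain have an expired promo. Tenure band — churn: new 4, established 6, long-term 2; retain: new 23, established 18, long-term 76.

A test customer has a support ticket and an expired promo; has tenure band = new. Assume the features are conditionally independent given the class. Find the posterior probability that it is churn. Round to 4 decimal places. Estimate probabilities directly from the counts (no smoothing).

churn: (12/129) × (4/12) × (3/12) × (4/12) ≈ 0.00258398
retain: (117/129) × (5/117) × (80/117) × (23/117) ≈ 0.00520986
P(churn | x) = 0.00258398 / 0.00779384 ≈ 0.3315

0.3315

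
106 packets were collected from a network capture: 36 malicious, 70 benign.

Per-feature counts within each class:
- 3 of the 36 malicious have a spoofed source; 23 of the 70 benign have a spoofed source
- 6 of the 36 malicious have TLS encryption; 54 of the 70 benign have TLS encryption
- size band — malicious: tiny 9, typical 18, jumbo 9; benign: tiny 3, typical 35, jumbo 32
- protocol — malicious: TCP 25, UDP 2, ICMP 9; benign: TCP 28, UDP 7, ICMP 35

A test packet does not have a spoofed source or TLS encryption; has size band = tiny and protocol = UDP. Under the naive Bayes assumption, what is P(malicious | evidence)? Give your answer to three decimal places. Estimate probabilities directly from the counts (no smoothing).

0.892

malicious: (36/106) × (33/36) × (30/36) × (9/36) × (2/36) ≈ 0.00360325
benign: (70/106) × (47/70) × (16/70) × (3/70) × (7/70) ≈ 0.000434347
P(malicious | x) = 0.00360325 / 0.004037597 ≈ 0.892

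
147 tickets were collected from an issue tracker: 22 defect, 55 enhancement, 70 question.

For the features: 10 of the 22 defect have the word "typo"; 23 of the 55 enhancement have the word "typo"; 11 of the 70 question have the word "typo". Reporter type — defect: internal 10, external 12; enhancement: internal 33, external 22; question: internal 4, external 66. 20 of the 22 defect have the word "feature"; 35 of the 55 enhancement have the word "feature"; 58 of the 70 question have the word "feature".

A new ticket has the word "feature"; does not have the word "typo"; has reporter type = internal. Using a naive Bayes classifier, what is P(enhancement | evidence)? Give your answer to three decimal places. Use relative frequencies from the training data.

defect: (22/147) × (12/22) × (10/22) × (20/22) ≈ 0.0337325
enhancement: (55/147) × (32/55) × (33/55) × (35/55) ≈ 0.0831169
question: (70/147) × (59/70) × (4/70) × (58/70) ≈ 0.0190032
P(enhancement | x) = 0.0831169 / 0.1358526 ≈ 0.612

0.612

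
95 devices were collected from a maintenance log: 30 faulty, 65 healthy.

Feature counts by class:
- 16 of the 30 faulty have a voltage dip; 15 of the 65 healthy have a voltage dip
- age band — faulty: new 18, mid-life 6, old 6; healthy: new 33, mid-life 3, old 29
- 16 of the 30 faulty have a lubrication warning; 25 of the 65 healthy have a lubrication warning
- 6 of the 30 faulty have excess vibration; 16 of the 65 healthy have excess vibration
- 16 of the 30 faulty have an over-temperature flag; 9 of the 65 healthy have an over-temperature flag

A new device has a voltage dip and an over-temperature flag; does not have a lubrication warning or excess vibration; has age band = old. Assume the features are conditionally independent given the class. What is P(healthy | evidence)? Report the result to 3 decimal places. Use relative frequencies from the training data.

0.403

faulty: (30/95) × (16/30) × (6/30) × (14/30) × (24/30) × (16/30) ≈ 0.0067069
healthy: (65/95) × (15/65) × (29/65) × (40/65) × (49/65) × (9/65) ≈ 0.00452492
P(healthy | x) = 0.00452492 / 0.01123182 ≈ 0.403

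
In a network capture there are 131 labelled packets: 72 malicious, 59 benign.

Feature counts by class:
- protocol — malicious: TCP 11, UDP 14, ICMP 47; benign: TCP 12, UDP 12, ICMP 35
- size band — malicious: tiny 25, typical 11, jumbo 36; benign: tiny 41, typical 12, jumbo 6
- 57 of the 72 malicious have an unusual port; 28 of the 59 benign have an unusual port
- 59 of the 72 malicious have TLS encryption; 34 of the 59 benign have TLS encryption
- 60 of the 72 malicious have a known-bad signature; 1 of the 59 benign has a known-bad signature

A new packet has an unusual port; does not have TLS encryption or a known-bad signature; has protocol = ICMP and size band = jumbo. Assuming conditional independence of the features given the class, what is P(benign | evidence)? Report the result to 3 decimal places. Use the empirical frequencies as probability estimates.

0.557

malicious: (72/131) × (47/72) × (36/72) × (57/72) × (13/72) × (12/72) ≈ 0.00427365
benign: (59/131) × (35/59) × (6/59) × (28/59) × (25/59) × (58/59) ≈ 0.00537113
P(benign | x) = 0.00537113 / 0.00964478 ≈ 0.557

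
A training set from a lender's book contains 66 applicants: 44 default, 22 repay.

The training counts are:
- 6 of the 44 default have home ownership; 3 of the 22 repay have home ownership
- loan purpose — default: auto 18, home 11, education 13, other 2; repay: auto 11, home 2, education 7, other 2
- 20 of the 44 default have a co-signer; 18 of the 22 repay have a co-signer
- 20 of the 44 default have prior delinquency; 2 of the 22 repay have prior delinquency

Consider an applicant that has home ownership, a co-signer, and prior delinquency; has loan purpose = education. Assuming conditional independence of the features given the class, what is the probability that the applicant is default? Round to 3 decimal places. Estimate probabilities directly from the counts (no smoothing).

default: (44/66) × (6/44) × (13/44) × (20/44) × (20/44) ≈ 0.00554948
repay: (22/66) × (3/22) × (7/22) × (18/22) × (2/22) ≈ 0.00107575
P(default | x) = 0.00554948 / 0.00662523 ≈ 0.838

0.838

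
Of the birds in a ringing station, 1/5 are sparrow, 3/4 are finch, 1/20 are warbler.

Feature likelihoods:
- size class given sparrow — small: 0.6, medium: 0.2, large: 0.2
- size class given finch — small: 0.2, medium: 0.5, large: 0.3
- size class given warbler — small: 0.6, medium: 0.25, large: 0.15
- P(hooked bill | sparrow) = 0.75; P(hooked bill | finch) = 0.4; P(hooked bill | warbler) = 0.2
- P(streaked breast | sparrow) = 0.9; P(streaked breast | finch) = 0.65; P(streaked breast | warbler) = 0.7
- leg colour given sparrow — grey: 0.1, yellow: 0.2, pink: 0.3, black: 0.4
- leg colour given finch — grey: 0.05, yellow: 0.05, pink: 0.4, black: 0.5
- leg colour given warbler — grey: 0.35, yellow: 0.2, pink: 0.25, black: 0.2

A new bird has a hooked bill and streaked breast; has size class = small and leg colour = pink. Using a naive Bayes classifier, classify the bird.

sparrow: 0.2 × 0.6 × 0.75 × 0.9 × 0.3 = 0.0243
finch: 0.75 × 0.2 × 0.4 × 0.65 × 0.4 = 0.0156
warbler: 0.05 × 0.6 × 0.2 × 0.7 × 0.25 = 0.00105
Highest score → sparrow.

sparrow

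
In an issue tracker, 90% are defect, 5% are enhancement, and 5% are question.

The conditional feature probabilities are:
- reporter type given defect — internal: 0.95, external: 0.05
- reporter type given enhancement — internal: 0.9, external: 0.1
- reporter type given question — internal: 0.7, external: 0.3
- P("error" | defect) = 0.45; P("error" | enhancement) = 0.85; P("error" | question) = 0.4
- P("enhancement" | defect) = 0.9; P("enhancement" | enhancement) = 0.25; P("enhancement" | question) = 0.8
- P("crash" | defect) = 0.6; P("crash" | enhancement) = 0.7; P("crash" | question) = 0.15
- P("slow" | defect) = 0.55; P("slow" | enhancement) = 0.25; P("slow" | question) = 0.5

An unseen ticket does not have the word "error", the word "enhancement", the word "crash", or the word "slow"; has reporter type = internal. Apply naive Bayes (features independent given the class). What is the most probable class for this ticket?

defect: 0.9 × 0.95 × (1−0.45) × (1−0.9) × (1−0.6) × (1−0.55) = 0.0084645
enhancement: 0.05 × 0.9 × (1−0.85) × (1−0.25) × (1−0.7) × (1−0.25) = 0.0011390625
question: 0.05 × 0.7 × (1−0.4) × (1−0.8) × (1−0.15) × (1−0.5) = 0.001785
Highest score → defect.

defect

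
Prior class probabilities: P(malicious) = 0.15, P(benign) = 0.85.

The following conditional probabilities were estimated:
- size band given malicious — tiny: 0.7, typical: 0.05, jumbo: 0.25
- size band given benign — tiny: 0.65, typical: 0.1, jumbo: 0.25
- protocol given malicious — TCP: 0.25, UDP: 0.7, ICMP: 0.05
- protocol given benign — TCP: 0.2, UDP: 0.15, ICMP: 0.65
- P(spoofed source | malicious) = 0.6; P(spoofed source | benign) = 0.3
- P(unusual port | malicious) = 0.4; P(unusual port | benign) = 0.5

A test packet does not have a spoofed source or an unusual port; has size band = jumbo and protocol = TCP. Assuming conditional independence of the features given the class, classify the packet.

benign

malicious: 0.15 × 0.25 × 0.25 × (1−0.6) × (1−0.4) = 0.00225
benign: 0.85 × 0.25 × 0.2 × (1−0.3) × (1−0.5) = 0.014875
Highest score → benign.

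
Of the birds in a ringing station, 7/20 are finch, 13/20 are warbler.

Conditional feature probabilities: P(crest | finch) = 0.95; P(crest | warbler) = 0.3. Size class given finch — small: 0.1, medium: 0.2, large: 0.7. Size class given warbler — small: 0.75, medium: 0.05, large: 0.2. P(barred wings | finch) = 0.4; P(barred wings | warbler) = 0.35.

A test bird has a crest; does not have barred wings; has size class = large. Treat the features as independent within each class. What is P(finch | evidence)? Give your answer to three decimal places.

finch: 0.35 × 0.95 × 0.7 × (1−0.4) = 0.13965
warbler: 0.65 × 0.3 × 0.2 × (1−0.35) = 0.02535
P(finch | x) = 0.13965 / 0.165 ≈ 0.846

0.846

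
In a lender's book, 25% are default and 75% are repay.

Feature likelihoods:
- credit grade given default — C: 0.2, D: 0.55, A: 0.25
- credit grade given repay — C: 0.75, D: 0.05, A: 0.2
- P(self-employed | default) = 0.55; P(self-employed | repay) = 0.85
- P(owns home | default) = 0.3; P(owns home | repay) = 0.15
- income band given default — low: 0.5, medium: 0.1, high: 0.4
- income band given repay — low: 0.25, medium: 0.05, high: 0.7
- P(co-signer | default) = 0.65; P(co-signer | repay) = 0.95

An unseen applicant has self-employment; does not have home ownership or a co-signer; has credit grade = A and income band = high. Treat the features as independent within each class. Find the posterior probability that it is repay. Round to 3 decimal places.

0.530

default: 0.25 × 0.25 × 0.55 × (1−0.3) × 0.4 × (1−0.65) = 0.00336875
repay: 0.75 × 0.2 × 0.85 × (1−0.15) × 0.7 × (1−0.95) = 0.003793125
P(repay | x) = 0.003793125 / 0.007161875 ≈ 0.530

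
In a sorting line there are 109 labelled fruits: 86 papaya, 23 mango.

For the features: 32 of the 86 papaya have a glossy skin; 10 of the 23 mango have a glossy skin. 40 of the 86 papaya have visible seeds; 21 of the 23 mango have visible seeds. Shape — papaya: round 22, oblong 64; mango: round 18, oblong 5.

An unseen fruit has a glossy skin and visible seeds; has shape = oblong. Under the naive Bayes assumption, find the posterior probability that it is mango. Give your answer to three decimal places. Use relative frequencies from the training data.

0.152

papaya: (86/109) × (32/86) × (40/86) × (64/86) ≈ 0.101617
mango: (23/109) × (10/23) × (21/23) × (5/23) ≈ 0.0182099
P(mango | x) = 0.0182099 / 0.1198269 ≈ 0.152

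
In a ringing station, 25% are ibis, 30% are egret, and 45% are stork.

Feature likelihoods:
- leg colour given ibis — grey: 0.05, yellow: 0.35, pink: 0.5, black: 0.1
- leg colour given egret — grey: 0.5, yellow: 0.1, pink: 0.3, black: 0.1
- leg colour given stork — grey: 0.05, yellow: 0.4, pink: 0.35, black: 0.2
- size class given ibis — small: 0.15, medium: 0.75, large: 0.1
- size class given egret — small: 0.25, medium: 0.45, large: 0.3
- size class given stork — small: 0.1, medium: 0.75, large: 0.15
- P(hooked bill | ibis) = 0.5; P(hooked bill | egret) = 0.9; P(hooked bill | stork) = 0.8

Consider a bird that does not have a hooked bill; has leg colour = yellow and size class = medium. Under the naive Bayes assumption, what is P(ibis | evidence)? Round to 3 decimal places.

ibis: 0.25 × 0.35 × 0.75 × (1−0.5) = 0.0328125
egret: 0.3 × 0.1 × 0.45 × (1−0.9) = 0.00135
stork: 0.45 × 0.4 × 0.75 × (1−0.8) = 0.027
P(ibis | x) = 0.0328125 / 0.0611625 ≈ 0.536

0.536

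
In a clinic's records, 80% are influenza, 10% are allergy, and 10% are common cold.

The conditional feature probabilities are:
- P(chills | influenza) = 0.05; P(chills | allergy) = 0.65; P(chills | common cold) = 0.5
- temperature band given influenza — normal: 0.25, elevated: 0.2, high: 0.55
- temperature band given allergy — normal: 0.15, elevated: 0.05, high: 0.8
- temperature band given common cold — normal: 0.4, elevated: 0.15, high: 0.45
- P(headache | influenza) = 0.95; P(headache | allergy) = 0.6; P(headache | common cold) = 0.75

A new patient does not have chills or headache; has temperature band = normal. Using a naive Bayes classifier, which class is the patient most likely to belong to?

influenza

influenza: 0.8 × (1−0.05) × 0.25 × (1−0.95) = 0.0095
allergy: 0.1 × (1−0.65) × 0.15 × (1−0.6) = 0.0021
common cold: 0.1 × (1−0.5) × 0.4 × (1−0.75) = 0.005
Highest score → influenza.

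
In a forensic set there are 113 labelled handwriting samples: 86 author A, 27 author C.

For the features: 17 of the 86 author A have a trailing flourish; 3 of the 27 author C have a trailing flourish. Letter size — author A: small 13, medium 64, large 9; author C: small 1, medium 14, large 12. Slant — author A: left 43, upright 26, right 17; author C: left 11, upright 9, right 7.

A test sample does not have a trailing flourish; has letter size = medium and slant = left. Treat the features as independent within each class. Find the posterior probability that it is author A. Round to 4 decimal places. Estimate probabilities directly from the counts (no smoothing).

0.8351

author A: (86/113) × (69/86) × (64/86) × (43/86) ≈ 0.227207
author C: (27/113) × (24/27) × (14/27) × (11/27) ≈ 0.0448669
P(author A | x) = 0.227207 / 0.2720739 ≈ 0.8351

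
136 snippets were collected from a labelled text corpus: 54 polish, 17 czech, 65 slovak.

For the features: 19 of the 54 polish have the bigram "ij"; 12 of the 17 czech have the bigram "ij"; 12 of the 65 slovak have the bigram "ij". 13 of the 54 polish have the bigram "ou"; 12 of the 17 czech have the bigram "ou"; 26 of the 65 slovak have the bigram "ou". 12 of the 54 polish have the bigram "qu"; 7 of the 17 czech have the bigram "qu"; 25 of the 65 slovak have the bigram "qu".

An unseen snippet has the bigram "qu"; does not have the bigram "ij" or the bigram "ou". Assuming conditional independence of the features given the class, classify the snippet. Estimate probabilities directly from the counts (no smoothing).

slovak

polish: (54/136) × (35/54) × (41/54) × (12/54) ≈ 0.0434217
czech: (17/136) × (5/17) × (5/17) × (7/17) ≈ 0.00445247
slovak: (65/136) × (53/65) × (39/65) × (25/65) ≈ 0.0899321
Highest score → slovak.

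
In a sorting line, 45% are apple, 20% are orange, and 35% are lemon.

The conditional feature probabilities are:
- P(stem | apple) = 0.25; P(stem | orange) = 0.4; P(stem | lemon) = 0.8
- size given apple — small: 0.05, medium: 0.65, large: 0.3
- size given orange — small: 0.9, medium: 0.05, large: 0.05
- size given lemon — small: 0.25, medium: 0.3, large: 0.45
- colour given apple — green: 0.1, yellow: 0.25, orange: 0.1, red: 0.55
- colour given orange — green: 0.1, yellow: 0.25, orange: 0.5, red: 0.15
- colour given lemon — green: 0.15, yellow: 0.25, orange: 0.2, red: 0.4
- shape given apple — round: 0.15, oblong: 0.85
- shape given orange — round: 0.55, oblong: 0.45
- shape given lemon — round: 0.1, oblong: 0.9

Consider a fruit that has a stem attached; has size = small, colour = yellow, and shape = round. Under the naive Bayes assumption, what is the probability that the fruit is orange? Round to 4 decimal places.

0.8347

apple: 0.45 × 0.25 × 0.05 × 0.25 × 0.15 = 0.0002109375
orange: 0.2 × 0.4 × 0.9 × 0.25 × 0.55 = 0.0099
lemon: 0.35 × 0.8 × 0.25 × 0.25 × 0.1 = 0.00175
P(orange | x) = 0.0099 / 0.0118609375 ≈ 0.8347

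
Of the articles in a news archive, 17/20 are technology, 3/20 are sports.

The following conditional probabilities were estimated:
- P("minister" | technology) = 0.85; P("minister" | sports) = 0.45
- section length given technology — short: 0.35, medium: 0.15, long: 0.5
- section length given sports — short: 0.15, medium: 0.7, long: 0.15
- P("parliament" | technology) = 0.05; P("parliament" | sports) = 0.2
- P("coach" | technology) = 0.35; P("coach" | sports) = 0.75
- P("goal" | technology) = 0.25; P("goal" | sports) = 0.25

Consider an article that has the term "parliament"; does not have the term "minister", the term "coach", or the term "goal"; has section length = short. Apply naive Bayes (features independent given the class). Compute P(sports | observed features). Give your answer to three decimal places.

0.299

technology: 0.85 × (1−0.85) × 0.35 × 0.05 × (1−0.35) × (1−0.25) = 0.001087734375
sports: 0.15 × (1−0.45) × 0.15 × 0.2 × (1−0.75) × (1−0.25) = 0.0004640625
P(sports | x) = 0.0004640625 / 0.001551796875 ≈ 0.299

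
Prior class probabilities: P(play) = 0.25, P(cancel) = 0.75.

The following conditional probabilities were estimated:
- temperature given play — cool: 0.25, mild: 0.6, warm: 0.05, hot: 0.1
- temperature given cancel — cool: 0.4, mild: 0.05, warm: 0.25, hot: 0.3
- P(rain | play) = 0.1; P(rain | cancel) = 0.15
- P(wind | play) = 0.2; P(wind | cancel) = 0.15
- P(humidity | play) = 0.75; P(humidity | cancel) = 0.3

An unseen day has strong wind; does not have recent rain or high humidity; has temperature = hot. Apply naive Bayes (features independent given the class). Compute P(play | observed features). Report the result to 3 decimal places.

play: 0.25 × 0.1 × (1−0.1) × 0.2 × (1−0.75) = 0.001125
cancel: 0.75 × 0.3 × (1−0.15) × 0.15 × (1−0.3) = 0.02008125
P(play | x) = 0.001125 / 0.02120625 ≈ 0.053

0.053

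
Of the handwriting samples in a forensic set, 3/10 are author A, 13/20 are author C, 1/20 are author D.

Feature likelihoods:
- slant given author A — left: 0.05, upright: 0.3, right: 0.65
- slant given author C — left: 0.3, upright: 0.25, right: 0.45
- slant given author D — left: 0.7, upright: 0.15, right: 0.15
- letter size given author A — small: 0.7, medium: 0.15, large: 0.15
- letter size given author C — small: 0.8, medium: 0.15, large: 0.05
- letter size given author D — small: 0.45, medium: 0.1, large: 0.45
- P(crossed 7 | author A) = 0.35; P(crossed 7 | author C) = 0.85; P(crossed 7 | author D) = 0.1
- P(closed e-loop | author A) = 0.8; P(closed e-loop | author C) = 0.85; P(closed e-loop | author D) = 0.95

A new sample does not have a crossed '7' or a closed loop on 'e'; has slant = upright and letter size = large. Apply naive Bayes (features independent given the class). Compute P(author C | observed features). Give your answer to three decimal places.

author A: 0.3 × 0.3 × 0.15 × (1−0.35) × (1−0.8) = 0.001755
author C: 0.65 × 0.25 × 0.05 × (1−0.85) × (1−0.85) = 0.0001828125
author D: 0.05 × 0.15 × 0.45 × (1−0.1) × (1−0.95) = 0.000151875
P(author C | x) = 0.0001828125 / 0.0020896875 ≈ 0.087

0.087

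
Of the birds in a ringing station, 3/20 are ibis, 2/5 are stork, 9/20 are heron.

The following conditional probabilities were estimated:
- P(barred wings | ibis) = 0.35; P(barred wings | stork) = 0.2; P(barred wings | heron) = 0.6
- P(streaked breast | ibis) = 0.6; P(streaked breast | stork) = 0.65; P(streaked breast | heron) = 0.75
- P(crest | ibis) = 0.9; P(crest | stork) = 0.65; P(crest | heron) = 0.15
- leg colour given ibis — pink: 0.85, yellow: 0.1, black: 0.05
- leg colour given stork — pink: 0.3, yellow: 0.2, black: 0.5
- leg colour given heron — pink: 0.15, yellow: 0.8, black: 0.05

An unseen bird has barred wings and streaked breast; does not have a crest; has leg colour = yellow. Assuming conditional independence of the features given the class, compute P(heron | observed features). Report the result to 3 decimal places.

ibis: 0.15 × 0.35 × 0.6 × (1−0.9) × 0.1 = 0.000315
stork: 0.4 × 0.2 × 0.65 × (1−0.65) × 0.2 = 0.00364
heron: 0.45 × 0.6 × 0.75 × (1−0.15) × 0.8 = 0.1377
P(heron | x) = 0.1377 / 0.141655 ≈ 0.972

0.972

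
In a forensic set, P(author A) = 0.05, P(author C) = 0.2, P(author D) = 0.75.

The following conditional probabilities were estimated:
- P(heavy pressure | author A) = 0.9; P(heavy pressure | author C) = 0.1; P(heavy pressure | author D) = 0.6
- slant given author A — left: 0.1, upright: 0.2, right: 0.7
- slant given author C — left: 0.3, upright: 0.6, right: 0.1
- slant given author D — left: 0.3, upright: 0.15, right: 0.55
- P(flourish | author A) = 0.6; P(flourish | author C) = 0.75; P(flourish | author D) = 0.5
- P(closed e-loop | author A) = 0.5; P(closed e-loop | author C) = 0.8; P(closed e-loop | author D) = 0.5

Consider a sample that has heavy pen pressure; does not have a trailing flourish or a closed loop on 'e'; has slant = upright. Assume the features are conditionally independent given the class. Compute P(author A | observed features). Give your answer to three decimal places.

0.093

author A: 0.05 × 0.9 × 0.2 × (1−0.6) × (1−0.5) = 0.0018
author C: 0.2 × 0.1 × 0.6 × (1−0.75) × (1−0.8) = 0.0006
author D: 0.75 × 0.6 × 0.15 × (1−0.5) × (1−0.5) = 0.016875
P(author A | x) = 0.0018 / 0.019275 ≈ 0.093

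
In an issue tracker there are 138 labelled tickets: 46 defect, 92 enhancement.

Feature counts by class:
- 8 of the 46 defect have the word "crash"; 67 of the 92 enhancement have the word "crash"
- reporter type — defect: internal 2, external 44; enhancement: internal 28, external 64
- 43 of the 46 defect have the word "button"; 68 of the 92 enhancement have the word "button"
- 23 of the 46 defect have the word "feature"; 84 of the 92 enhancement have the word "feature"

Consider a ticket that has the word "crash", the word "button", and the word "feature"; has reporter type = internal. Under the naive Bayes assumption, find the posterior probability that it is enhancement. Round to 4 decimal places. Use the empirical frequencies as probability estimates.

0.9883

defect: (46/138) × (8/46) × (2/46) × (43/46) × (23/46) ≈ 0.00117805
enhancement: (92/138) × (67/92) × (28/92) × (68/92) × (84/92) ≈ 0.0997191
P(enhancement | x) = 0.0997191 / 0.10089715 ≈ 0.9883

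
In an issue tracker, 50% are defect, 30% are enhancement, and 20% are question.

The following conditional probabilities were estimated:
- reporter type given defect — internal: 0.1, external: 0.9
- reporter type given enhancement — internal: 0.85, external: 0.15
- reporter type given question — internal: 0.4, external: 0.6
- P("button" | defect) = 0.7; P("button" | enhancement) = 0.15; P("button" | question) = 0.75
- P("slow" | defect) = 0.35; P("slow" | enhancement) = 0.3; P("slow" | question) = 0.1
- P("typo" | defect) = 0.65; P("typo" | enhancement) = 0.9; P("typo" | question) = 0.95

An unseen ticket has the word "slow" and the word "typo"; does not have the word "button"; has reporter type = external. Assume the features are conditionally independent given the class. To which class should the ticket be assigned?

defect: 0.5 × 0.9 × (1−0.7) × 0.35 × 0.65 = 0.0307125
enhancement: 0.3 × 0.15 × (1−0.15) × 0.3 × 0.9 = 0.0103275
question: 0.2 × 0.6 × (1−0.75) × 0.1 × 0.95 = 0.00285
Highest score → defect.

defect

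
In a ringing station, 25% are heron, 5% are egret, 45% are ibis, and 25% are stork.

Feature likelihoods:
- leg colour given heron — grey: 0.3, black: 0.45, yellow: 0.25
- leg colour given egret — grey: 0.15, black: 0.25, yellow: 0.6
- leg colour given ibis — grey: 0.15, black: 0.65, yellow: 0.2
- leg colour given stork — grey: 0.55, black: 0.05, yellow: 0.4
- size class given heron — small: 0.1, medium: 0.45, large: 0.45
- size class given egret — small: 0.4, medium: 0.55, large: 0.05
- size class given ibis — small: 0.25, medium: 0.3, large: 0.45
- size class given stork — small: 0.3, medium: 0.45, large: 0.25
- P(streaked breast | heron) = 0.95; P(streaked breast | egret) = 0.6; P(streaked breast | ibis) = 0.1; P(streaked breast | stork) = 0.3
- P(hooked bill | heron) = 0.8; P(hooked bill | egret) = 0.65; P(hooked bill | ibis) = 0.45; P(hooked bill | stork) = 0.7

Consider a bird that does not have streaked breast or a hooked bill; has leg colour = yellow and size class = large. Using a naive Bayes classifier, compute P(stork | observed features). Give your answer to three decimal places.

0.204

heron: 0.25 × 0.25 × 0.45 × (1−0.95) × (1−0.8) = 0.00028125
egret: 0.05 × 0.6 × 0.05 × (1−0.6) × (1−0.65) = 0.00021
ibis: 0.45 × 0.2 × 0.45 × (1−0.1) × (1−0.45) = 0.0200475
stork: 0.25 × 0.4 × 0.25 × (1−0.3) × (1−0.7) = 0.00525
P(stork | x) = 0.00525 / 0.02578875 ≈ 0.204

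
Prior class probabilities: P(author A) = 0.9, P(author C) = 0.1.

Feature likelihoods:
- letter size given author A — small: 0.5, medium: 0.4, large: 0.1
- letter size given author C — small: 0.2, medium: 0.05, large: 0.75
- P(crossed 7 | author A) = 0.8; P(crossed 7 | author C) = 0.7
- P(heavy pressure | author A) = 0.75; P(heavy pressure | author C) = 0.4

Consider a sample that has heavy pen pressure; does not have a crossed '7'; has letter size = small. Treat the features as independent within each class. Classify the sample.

author A

author A: 0.9 × 0.5 × (1−0.8) × 0.75 = 0.0675
author C: 0.1 × 0.2 × (1−0.7) × 0.4 = 0.0024
Highest score → author A.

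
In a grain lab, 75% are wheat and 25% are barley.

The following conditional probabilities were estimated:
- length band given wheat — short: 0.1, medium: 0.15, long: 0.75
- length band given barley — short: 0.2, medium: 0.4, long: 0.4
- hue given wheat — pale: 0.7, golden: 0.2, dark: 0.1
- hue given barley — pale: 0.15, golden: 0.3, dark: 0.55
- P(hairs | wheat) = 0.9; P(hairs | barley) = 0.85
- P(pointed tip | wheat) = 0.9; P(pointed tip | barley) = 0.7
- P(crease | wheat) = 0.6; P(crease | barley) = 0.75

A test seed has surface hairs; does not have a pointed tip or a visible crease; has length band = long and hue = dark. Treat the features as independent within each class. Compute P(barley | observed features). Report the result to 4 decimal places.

0.6339

wheat: 0.75 × 0.75 × 0.1 × 0.9 × (1−0.9) × (1−0.6) = 0.002025
barley: 0.25 × 0.4 × 0.55 × 0.85 × (1−0.7) × (1−0.75) = 0.00350625
P(barley | x) = 0.00350625 / 0.00553125 ≈ 0.6339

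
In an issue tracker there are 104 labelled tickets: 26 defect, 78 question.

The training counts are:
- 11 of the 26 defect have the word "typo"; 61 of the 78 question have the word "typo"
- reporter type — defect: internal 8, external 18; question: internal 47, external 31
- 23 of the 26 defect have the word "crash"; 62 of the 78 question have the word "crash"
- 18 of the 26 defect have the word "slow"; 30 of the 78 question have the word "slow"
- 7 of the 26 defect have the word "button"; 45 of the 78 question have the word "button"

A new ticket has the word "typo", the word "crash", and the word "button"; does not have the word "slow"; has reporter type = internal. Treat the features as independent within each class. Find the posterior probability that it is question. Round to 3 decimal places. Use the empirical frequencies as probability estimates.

0.977

defect: (26/104) × (11/26) × (8/26) × (23/26) × (8/26) × (7/26) ≈ 0.00238491
question: (78/104) × (61/78) × (47/78) × (62/78) × (48/78) × (45/78) ≈ 0.0997382
P(question | x) = 0.0997382 / 0.10212311 ≈ 0.977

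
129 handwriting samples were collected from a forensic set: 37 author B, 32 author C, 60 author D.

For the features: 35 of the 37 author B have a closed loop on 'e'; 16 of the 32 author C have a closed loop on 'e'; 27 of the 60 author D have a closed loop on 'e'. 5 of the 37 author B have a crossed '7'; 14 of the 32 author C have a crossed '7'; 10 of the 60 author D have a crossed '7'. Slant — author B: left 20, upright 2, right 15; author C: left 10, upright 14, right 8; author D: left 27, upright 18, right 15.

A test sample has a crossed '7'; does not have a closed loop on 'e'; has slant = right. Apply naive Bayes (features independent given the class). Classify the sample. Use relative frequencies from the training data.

author B: (37/129) × (2/37) × (5/37) × (15/37) ≈ 0.000849372
author C: (32/129) × (16/32) × (14/32) × (8/32) ≈ 0.0135659
author D: (60/129) × (33/60) × (10/60) × (15/60) ≈ 0.0106589
Highest score → author C.

author C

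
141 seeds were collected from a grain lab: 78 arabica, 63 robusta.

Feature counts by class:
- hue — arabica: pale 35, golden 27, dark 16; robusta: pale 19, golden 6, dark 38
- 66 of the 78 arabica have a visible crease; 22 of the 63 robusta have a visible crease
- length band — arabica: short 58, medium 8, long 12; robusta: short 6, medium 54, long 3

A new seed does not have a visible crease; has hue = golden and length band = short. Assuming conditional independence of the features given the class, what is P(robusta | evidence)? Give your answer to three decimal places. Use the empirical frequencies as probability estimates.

0.107

arabica: (78/141) × (27/78) × (12/78) × (58/78) ≈ 0.0219061
robusta: (63/141) × (6/63) × (41/63) × (6/63) ≈ 0.00263746
P(robusta | x) = 0.00263746 / 0.02454356 ≈ 0.107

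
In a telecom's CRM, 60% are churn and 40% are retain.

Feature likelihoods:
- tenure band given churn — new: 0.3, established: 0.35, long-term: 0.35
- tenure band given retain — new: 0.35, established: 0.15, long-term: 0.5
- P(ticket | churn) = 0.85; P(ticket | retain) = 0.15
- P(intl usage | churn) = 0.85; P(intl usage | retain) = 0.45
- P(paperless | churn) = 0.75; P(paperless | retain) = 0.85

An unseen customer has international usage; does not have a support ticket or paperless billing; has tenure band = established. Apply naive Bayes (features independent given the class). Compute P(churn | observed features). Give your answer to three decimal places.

churn: 0.6 × 0.35 × (1−0.85) × 0.85 × (1−0.75) = 0.00669375
retain: 0.4 × 0.15 × (1−0.15) × 0.45 × (1−0.85) = 0.0034425
P(churn | x) = 0.00669375 / 0.01013625 ≈ 0.660

0.660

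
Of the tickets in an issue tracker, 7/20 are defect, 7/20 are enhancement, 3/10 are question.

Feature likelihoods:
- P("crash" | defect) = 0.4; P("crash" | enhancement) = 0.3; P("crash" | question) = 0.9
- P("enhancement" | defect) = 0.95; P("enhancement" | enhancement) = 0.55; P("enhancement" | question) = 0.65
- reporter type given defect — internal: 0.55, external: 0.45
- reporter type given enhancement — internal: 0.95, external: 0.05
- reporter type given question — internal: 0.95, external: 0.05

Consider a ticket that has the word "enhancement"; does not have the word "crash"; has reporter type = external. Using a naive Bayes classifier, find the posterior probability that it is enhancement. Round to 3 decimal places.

0.069

defect: 0.35 × (1−0.4) × 0.95 × 0.45 = 0.089775
enhancement: 0.35 × (1−0.3) × 0.55 × 0.05 = 0.0067375
question: 0.3 × (1−0.9) × 0.65 × 0.05 = 0.000975
P(enhancement | x) = 0.0067375 / 0.0974875 ≈ 0.069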